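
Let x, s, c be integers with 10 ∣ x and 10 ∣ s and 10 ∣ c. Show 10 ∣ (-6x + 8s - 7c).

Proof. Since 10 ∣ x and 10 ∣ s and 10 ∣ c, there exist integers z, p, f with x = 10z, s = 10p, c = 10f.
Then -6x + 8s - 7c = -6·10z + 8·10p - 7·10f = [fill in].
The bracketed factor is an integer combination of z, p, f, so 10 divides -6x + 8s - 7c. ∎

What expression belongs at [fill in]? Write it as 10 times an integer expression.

10(-7f + 8p - 6z)

Each term has a factor of 10: -6·10z + 8·10p - 7·10f = 10·(-7f + 8p - 6z).
Since -7f + 8p - 6z is an integer, 10 ∣ (-6x + 8s - 7c).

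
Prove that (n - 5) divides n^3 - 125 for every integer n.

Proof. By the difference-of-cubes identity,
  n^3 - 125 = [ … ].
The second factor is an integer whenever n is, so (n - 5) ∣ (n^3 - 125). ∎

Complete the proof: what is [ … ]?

a^3 - b^3 = (a - b)(a^2 + ab + b^2). With a = n, b = 5:
n^3 - 125 = (n - 5)(n^2 + 5n + 25).

(n - 5)(n^2 + 5n + 25)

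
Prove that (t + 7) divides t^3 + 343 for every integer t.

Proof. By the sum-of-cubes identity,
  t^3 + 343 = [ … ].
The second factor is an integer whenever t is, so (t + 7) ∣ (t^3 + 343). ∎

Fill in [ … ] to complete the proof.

a^3 + b^3 = (a + b)(a^2 - ab + b^2). With a = t, b = 7:
t^3 + 343 = (t + 7)(t^2 - 7t + 49).

(t + 7)(t^2 - 7t + 49)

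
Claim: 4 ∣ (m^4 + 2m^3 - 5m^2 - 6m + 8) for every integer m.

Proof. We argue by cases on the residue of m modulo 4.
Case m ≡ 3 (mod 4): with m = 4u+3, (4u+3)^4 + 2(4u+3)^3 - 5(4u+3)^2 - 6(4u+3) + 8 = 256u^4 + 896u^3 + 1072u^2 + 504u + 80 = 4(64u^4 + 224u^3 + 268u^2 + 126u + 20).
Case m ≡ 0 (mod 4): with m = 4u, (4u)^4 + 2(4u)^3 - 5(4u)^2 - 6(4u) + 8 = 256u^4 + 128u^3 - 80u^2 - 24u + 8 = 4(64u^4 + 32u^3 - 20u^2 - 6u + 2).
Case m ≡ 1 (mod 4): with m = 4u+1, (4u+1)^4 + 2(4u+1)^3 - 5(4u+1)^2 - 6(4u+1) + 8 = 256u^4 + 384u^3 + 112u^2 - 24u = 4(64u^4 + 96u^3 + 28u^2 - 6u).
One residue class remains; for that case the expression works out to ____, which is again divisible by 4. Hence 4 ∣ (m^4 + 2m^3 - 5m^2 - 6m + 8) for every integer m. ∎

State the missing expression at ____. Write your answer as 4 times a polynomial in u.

4(64u^4 + 160u^3 + 124u^2 + 30u + 2)

The residues treated are {3, 0, 1}, so the missing case is m ≡ 2 (mod 4); write m = 4u+2.
Then (4u+2)^4 + 2(4u+2)^3 - 5(4u+2)^2 - 6(4u+2) + 8 = 256u^4 + 640u^3 + 496u^2 + 120u + 8 = 4(64u^4 + 160u^3 + 124u^2 + 30u + 2).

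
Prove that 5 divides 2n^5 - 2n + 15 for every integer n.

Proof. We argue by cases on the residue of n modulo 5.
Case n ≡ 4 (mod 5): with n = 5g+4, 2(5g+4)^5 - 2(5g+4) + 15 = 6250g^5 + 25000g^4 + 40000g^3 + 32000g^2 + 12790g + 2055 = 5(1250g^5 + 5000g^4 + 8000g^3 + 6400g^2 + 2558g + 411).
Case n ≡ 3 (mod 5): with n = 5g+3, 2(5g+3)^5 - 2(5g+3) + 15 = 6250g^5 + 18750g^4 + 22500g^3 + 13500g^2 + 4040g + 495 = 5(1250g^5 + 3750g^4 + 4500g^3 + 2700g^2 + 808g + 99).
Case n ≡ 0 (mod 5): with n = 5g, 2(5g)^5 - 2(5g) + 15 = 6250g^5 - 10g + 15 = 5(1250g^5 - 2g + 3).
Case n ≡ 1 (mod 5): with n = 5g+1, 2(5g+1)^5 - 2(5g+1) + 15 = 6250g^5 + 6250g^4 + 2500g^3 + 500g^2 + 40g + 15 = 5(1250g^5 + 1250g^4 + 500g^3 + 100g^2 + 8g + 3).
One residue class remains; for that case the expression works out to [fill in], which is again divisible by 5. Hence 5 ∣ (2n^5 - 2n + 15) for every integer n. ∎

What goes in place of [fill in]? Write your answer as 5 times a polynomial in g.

5(1250g^5 + 2500g^4 + 2000g^3 + 800g^2 + 158g + 15)

The residues treated are {4, 3, 0, 1}, so the missing case is n ≡ 2 (mod 5); write n = 5g+2.
Then 2(5g+2)^5 - 2(5g+2) + 15 = 6250g^5 + 12500g^4 + 10000g^3 + 4000g^2 + 790g + 75 = 5(1250g^5 + 2500g^4 + 2000g^3 + 800g^2 + 158g + 15).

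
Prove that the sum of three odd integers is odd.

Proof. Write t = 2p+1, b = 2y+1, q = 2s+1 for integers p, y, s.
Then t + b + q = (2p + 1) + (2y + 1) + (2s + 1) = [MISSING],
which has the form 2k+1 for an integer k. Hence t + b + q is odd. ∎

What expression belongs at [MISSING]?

Expanding: (2p + 1) + (2y + 1) + (2s + 1) = 2p + 2s + 2y + 3.
Every term except the constant is even, so this is 2(p + s + y + 1) + 1,
and p + s + y + 1 ∈ ℤ gives the required form.

2(p + s + y + 1) + 1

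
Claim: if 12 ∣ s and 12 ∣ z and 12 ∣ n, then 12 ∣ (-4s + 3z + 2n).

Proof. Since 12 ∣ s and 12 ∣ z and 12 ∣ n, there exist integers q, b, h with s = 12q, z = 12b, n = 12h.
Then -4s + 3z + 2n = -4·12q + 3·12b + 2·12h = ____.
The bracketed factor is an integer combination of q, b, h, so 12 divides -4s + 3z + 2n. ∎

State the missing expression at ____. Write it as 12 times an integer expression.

12(3b + 2h - 4q)

Each term has a factor of 12: -4·12q + 3·12b + 2·12h = 12·(3b + 2h - 4q).
Since 3b + 2h - 4q is an integer, 12 ∣ (-4s + 3z + 2n).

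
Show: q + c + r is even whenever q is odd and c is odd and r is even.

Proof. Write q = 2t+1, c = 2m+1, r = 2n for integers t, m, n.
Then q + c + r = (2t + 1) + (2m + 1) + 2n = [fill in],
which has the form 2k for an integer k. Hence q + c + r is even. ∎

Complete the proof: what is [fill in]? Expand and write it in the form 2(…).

(2t + 1) + (2m + 1) + 2n = 2m + 2n + 2t + 2
= 2(m + n + t + 1).
Since m + n + t + 1 is an integer, the sum is of the form 2k for an integer k.

2(m + n + t + 1)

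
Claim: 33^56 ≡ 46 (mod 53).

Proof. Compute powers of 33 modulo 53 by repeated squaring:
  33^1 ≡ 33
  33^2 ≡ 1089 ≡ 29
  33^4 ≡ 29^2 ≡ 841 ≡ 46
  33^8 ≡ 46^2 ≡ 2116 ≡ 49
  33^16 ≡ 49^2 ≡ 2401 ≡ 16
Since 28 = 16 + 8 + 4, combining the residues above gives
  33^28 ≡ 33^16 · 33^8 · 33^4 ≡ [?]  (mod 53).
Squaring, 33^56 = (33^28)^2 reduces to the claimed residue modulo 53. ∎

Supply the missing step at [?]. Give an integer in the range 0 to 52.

24

Multiply the listed residues: 16 · 49 · 46 = 784 → 36064.
Reducing modulo 53: 36064 = 680·53 + 24, so 33^28 ≡ 24.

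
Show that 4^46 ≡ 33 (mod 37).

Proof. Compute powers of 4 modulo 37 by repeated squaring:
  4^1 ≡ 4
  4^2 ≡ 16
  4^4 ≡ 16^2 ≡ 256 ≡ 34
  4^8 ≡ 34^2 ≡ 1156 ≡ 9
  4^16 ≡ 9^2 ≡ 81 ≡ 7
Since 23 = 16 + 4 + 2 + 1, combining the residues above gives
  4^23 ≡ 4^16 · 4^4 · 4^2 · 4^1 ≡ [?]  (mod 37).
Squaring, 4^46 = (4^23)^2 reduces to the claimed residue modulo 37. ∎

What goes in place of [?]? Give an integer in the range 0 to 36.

25

4^16 · 4^4 · 4^2 · 4^1 ≡ 7 · 34 · 16 · 4 = 15232.
15232 mod 37 = 25, so 4^23 ≡ 25 (mod 37).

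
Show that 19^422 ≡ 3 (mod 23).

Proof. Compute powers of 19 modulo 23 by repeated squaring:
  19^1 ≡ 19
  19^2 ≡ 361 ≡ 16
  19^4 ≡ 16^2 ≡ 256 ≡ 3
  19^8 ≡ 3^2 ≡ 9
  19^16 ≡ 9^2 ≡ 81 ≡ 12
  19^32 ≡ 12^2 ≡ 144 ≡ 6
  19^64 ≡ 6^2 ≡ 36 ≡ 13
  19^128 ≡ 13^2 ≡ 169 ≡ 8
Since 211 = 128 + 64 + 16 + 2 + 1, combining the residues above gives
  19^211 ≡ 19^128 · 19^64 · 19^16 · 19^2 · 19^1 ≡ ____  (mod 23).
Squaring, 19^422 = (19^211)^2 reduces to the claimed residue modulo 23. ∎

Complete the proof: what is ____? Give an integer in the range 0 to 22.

Multiply the listed residues: 8 · 13 · 12 · 16 · 19 = 104 → 1248 → 19968 → 379392.
Reducing modulo 23: 379392 = 16495·23 + 7, so 19^211 ≡ 7.

7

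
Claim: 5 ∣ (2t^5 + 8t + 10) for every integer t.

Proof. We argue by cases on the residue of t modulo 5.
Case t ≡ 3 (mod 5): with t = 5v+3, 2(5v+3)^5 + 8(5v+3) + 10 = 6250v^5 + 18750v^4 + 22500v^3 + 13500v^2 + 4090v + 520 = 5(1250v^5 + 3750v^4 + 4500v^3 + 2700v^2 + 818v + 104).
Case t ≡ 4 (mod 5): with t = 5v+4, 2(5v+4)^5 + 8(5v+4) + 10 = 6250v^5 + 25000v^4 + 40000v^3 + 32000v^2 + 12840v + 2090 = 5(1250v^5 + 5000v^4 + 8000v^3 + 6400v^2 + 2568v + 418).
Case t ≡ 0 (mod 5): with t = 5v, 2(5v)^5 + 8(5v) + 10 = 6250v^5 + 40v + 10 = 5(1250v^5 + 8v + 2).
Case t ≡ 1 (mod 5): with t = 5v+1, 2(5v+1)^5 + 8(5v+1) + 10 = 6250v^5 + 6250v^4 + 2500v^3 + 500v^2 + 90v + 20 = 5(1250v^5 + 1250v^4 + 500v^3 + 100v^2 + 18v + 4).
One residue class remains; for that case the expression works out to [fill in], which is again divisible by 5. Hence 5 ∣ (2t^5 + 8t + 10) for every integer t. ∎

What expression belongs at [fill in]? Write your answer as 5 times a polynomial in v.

Only t ≡ 2 (mod 5) is unaccounted for. Put t = 5v+2:
2(5v+2)^5 + 8(5v+2) + 10 expands to 6250v^5 + 12500v^4 + 10000v^3 + 4000v^2 + 840v + 90,
and factoring out 5 leaves 5(1250v^5 + 2500v^4 + 2000v^3 + 800v^2 + 168v + 18).

5(1250v^5 + 2500v^4 + 2000v^3 + 800v^2 + 168v + 18)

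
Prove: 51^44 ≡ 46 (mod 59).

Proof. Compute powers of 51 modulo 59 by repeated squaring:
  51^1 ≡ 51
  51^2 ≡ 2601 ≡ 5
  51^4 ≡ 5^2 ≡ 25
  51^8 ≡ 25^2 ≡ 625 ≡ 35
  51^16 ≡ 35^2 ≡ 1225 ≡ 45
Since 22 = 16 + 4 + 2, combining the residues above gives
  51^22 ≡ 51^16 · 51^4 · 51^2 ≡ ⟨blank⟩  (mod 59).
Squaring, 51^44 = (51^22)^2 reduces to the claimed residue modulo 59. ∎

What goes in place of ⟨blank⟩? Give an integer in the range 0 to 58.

20

51^16 · 51^4 · 51^2 ≡ 45 · 25 · 5 = 5625.
5625 mod 59 = 20, so 51^22 ≡ 20 (mod 59).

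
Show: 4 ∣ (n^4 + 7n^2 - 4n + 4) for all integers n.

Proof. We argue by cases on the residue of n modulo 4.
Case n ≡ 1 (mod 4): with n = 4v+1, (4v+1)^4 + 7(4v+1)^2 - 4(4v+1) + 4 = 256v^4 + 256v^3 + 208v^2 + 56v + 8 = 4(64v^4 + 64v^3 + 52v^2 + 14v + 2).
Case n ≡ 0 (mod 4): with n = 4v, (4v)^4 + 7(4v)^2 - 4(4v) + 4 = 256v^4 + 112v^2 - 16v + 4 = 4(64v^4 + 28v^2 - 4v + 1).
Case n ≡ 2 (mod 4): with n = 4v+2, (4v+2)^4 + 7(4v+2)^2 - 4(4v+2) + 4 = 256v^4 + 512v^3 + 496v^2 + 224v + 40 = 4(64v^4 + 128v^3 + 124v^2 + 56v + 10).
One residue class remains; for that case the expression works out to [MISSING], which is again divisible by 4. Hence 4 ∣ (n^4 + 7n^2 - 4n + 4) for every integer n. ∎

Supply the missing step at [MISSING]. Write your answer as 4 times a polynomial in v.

The residues treated are {1, 0, 2}, so the missing case is n ≡ 3 (mod 4); write n = 4v+3.
Then (4v+3)^4 + 7(4v+3)^2 - 4(4v+3) + 4 = 256v^4 + 768v^3 + 976v^2 + 584v + 136 = 4(64v^4 + 192v^3 + 244v^2 + 146v + 34).

4(64v^4 + 192v^3 + 244v^2 + 146v + 34)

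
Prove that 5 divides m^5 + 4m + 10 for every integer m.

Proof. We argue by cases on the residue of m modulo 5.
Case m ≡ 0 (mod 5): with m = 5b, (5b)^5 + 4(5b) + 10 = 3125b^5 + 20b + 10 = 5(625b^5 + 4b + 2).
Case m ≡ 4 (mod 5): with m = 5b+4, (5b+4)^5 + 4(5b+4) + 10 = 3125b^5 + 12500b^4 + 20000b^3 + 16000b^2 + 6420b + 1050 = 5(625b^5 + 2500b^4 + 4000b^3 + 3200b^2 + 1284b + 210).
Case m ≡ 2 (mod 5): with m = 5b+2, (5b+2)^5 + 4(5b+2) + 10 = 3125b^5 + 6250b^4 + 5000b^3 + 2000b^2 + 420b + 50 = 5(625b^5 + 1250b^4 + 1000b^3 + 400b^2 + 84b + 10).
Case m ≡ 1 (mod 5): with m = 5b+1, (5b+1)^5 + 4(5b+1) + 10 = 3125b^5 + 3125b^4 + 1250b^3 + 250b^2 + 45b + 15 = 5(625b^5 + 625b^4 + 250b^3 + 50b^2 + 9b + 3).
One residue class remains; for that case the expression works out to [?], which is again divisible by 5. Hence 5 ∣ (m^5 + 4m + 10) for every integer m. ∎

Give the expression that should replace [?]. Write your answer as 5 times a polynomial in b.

5(625b^5 + 1875b^4 + 2250b^3 + 1350b^2 + 409b + 53)

The residues treated are {0, 4, 2, 1}, so the missing case is m ≡ 3 (mod 5); write m = 5b+3.
Then (5b+3)^5 + 4(5b+3) + 10 = 3125b^5 + 9375b^4 + 11250b^3 + 6750b^2 + 2045b + 265 = 5(625b^5 + 1875b^4 + 2250b^3 + 1350b^2 + 409b + 53).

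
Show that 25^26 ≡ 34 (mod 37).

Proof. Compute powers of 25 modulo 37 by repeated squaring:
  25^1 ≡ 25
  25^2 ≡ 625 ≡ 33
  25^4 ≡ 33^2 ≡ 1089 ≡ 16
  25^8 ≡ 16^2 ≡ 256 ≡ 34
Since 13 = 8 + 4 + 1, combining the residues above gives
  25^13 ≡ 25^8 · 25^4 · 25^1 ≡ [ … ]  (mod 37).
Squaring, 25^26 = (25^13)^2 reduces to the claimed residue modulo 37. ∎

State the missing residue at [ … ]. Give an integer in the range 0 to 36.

Multiply the listed residues: 34 · 16 · 25 = 544 → 13600.
Reducing modulo 37: 13600 = 367·37 + 21, so 25^13 ≡ 21.

21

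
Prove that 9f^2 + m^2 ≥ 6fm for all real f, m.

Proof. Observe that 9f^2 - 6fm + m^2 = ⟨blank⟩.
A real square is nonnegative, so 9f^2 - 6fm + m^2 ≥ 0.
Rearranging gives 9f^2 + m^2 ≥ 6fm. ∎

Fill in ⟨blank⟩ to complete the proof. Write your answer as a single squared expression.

The leading and trailing coefficients are 3^2 and 1^2, and 6 = 2·3·1, so the trinomial is (3f - m)^2.
Hence 9f^2 - 6fm + m^2 ≥ 0.

(3f - m)^2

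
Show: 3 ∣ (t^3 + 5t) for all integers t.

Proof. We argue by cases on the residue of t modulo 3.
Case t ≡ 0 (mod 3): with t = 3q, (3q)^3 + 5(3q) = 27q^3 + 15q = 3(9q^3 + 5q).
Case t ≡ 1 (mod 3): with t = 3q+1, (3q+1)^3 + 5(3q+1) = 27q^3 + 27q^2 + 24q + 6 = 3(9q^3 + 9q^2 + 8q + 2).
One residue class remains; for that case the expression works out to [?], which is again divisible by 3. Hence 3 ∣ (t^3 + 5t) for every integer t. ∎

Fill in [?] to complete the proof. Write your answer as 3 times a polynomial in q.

The residues treated are {0, 1}, so the missing case is t ≡ 2 (mod 3); write t = 3q+2.
Then (3q+2)^3 + 5(3q+2) = 27q^3 + 54q^2 + 51q + 18 = 3(9q^3 + 18q^2 + 17q + 6).

3(9q^3 + 18q^2 + 17q + 6)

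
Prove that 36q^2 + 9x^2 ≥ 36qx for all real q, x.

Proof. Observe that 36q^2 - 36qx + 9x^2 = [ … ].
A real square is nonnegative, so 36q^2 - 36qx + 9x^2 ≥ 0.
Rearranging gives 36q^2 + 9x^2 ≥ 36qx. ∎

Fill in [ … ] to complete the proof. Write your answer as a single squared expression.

36q^2 - 36qx + 9x^2 is a perfect-square trinomial: the outer terms are (6q)^2 and (3x)^2, and the cross term is -2·6q·3x.
So 36q^2 - 36qx + 9x^2 = (6q - 3x)^2 ≥ 0.

(6q - 3x)^2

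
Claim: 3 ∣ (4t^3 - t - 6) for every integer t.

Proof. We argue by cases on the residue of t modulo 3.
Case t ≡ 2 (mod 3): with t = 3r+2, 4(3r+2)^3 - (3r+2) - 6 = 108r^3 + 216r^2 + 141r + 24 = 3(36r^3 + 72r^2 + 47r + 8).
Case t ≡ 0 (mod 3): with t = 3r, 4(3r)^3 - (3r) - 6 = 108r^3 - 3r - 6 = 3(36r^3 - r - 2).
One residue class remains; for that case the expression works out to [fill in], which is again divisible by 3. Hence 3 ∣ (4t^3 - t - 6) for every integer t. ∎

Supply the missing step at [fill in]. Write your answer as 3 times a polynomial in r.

3(36r^3 + 36r^2 + 11r - 1)

The residues treated are {2, 0}, so the missing case is t ≡ 1 (mod 3); write t = 3r+1.
Then 4(3r+1)^3 - (3r+1) - 6 = 108r^3 + 108r^2 + 33r - 3 = 3(36r^3 + 36r^2 + 11r - 1).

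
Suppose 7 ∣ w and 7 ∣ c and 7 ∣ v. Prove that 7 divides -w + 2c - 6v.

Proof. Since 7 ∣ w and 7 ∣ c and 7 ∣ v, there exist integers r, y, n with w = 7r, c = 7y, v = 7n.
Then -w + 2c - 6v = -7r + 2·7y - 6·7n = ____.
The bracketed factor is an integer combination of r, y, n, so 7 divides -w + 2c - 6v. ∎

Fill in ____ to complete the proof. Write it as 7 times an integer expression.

7(-6n - r + 2y)

Pull the common 7 out of every term: -7r + 2·7y - 6·7n = 7(-6n - r + 2y).
-6n - r + 2y is an integer, which exhibits the divisibility.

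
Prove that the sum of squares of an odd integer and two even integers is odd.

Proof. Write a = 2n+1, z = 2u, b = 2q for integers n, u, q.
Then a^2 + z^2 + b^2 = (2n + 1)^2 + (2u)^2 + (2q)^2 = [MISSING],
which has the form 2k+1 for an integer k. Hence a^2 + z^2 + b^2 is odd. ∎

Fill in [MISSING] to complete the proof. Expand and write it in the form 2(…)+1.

Expanding: (2n + 1)^2 + (2u)^2 + (2q)^2 = 4n^2 + 4n + 4q^2 + 4u^2 + 1.
Every term except the constant is even, so this is 2(2n^2 + 2n + 2q^2 + 2u^2) + 1,
and 2n^2 + 2n + 2q^2 + 2u^2 ∈ ℤ gives the required form.

2(2n^2 + 2n + 2q^2 + 2u^2) + 1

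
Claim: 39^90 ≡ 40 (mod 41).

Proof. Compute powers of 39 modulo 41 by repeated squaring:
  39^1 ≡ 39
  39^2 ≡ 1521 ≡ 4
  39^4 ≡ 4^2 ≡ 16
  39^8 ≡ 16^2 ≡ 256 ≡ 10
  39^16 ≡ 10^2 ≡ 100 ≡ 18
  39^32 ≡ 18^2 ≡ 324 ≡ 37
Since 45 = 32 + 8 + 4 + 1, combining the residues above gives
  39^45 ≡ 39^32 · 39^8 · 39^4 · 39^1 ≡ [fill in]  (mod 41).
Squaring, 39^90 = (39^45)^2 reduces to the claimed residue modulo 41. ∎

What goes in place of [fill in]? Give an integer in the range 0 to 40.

Multiply the listed residues: 37 · 10 · 16 · 39 = 370 → 5920 → 230880.
Reducing modulo 41: 230880 = 5631·41 + 9, so 39^45 ≡ 9.

9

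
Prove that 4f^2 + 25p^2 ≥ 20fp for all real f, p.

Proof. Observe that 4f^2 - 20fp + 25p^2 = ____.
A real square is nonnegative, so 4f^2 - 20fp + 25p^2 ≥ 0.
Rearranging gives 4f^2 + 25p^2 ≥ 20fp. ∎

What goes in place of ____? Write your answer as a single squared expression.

(2f - 5p)^2

4f^2 - 20fp + 25p^2 is a perfect-square trinomial: the outer terms are (2f)^2 and (5p)^2, and the cross term is -2·2f·5p.
So 4f^2 - 20fp + 25p^2 = (2f - 5p)^2 ≥ 0.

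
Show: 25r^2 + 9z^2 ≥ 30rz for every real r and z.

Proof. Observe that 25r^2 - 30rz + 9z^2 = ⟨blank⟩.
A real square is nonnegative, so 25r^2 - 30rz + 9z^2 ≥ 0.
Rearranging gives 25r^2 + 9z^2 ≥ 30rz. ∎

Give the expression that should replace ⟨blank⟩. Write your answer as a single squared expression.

(5r - 3z)^2

The leading and trailing coefficients are 5^2 and 3^2, and 30 = 2·5·3, so the trinomial is (5r - 3z)^2.
Hence 25r^2 - 30rz + 9z^2 ≥ 0.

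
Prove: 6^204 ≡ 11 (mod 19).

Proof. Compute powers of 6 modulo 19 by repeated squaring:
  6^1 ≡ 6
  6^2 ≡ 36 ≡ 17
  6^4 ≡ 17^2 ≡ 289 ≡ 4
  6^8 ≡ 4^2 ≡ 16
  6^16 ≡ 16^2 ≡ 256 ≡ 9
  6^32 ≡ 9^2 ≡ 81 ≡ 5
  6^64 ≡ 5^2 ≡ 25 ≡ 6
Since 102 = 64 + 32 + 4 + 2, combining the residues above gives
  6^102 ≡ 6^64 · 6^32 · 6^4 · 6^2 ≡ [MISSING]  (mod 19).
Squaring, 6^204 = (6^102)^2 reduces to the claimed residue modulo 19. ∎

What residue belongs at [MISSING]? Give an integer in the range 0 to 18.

Multiply the listed residues: 6 · 5 · 4 · 17 = 30 → 120 → 2040.
Reducing modulo 19: 2040 = 107·19 + 7, so 6^102 ≡ 7.

7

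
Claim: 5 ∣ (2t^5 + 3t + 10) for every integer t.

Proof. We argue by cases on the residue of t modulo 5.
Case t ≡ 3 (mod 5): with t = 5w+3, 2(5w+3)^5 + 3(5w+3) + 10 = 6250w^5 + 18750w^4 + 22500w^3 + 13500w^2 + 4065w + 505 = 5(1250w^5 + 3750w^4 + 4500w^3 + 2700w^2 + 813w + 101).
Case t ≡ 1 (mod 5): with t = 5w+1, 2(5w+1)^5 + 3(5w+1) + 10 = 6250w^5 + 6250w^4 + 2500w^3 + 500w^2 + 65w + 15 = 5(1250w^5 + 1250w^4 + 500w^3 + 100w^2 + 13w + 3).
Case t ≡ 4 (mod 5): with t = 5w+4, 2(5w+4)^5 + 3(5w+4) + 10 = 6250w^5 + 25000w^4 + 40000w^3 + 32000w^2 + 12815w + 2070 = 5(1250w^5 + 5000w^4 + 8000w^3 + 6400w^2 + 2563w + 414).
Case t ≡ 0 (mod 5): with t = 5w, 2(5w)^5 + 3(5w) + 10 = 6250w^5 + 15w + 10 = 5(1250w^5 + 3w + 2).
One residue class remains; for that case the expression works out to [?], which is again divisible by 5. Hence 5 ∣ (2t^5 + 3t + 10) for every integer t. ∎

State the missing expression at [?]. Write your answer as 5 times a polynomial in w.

5(1250w^5 + 2500w^4 + 2000w^3 + 800w^2 + 163w + 16)

The residues treated are {3, 1, 4, 0}, so the missing case is t ≡ 2 (mod 5); write t = 5w+2.
Then 2(5w+2)^5 + 3(5w+2) + 10 = 6250w^5 + 12500w^4 + 10000w^3 + 4000w^2 + 815w + 80 = 5(1250w^5 + 2500w^4 + 2000w^3 + 800w^2 + 163w + 16).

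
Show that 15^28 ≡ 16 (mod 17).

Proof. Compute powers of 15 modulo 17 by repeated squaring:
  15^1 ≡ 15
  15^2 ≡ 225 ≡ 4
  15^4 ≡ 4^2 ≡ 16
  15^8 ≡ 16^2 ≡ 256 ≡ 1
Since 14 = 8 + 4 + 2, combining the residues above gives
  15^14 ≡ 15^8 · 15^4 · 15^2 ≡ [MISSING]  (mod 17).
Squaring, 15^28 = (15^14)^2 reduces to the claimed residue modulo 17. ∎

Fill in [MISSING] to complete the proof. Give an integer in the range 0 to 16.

15^8 · 15^4 · 15^2 ≡ 1 · 16 · 4 = 64.
64 mod 17 = 13, so 15^14 ≡ 13 (mod 17).

13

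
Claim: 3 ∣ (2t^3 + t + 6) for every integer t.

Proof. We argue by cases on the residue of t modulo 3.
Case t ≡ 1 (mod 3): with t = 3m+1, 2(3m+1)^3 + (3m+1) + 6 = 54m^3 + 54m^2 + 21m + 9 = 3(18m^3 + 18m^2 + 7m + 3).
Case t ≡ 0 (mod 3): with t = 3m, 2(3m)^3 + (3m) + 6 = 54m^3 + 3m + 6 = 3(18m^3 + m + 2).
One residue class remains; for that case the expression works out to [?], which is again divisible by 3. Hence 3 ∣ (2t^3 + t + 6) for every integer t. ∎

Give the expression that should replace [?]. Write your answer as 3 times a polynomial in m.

3(18m^3 + 36m^2 + 25m + 8)

Only t ≡ 2 (mod 3) is unaccounted for. Put t = 3m+2:
2(3m+2)^3 + (3m+2) + 6 expands to 54m^3 + 108m^2 + 75m + 24,
and factoring out 3 leaves 3(18m^3 + 36m^2 + 25m + 8).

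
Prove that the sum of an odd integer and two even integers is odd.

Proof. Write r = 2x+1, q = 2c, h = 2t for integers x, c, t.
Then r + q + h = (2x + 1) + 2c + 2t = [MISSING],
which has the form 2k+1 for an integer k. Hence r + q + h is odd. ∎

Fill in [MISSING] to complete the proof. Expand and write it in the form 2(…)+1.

Expanding: (2x + 1) + 2c + 2t = 2c + 2t + 2x + 1.
Every term except the constant is even, so this is 2(c + t + x) + 1,
and c + t + x ∈ ℤ gives the required form.

2(c + t + x) + 1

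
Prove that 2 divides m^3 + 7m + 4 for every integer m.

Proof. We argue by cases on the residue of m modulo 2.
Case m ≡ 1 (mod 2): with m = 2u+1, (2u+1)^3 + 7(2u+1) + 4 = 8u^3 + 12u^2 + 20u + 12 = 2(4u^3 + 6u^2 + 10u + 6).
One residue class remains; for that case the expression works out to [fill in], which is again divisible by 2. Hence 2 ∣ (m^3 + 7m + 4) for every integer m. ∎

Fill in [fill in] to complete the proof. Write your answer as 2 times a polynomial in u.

2(4u^3 + 7u + 2)

Only m ≡ 0 (mod 2) is unaccounted for. Put m = 2u:
(2u)^3 + 7(2u) + 4 expands to 8u^3 + 14u + 4,
and factoring out 2 leaves 2(4u^3 + 7u + 2).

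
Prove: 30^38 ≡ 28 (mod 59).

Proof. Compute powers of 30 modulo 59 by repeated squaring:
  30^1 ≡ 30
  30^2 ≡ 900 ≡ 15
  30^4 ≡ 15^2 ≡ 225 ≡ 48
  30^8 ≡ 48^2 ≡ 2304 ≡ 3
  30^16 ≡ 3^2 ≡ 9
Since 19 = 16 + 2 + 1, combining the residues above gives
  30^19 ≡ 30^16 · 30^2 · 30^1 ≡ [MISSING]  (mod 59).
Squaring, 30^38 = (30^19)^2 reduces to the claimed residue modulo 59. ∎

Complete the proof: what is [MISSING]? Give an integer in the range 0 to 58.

38

Multiply the listed residues: 9 · 15 · 30 = 135 → 4050.
Reducing modulo 59: 4050 = 68·59 + 38, so 30^19 ≡ 38.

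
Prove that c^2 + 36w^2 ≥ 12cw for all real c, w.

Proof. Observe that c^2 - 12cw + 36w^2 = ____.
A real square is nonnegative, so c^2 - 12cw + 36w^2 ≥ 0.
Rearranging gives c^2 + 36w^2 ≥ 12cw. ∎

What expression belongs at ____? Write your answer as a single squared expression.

(c - 6w)^2

c^2 - 12cw + 36w^2 is a perfect-square trinomial: the outer terms are (c)^2 and (6w)^2, and the cross term is -2·c·6w.
So c^2 - 12cw + 36w^2 = (c - 6w)^2 ≥ 0.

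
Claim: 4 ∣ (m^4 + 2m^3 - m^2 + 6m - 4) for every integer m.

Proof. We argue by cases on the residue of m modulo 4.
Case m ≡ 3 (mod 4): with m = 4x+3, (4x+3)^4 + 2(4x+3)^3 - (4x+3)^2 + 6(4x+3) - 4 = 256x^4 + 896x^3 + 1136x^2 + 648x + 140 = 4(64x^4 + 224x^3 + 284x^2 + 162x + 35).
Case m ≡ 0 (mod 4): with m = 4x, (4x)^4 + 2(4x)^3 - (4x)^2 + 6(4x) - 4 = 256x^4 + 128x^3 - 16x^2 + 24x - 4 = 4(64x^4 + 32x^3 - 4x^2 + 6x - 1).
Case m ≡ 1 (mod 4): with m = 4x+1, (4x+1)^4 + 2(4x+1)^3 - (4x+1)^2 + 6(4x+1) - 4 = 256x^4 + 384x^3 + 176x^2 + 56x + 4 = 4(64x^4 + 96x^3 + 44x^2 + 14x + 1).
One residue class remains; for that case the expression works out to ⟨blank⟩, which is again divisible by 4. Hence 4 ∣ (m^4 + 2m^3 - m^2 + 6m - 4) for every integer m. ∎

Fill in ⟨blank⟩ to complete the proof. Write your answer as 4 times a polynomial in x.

4(64x^4 + 160x^3 + 140x^2 + 58x + 9)

Only m ≡ 2 (mod 4) is unaccounted for. Put m = 4x+2:
(4x+2)^4 + 2(4x+2)^3 - (4x+2)^2 + 6(4x+2) - 4 expands to 256x^4 + 640x^3 + 560x^2 + 232x + 36,
and factoring out 4 leaves 4(64x^4 + 160x^3 + 140x^2 + 58x + 9).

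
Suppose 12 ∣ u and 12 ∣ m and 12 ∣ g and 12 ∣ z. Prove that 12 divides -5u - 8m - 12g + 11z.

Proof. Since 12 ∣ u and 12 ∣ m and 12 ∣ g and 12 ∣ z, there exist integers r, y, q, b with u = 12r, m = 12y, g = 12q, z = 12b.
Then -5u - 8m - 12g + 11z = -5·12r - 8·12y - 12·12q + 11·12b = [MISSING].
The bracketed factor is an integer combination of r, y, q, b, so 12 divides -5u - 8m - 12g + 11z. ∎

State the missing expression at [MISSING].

12(11b - 12q - 5r - 8y)

Each term has a factor of 12: -5·12r - 8·12y - 12·12q + 11·12b = 12·(11b - 12q - 5r - 8y).
Since 11b - 12q - 5r - 8y is an integer, 12 ∣ (-5u - 8m - 12g + 11z).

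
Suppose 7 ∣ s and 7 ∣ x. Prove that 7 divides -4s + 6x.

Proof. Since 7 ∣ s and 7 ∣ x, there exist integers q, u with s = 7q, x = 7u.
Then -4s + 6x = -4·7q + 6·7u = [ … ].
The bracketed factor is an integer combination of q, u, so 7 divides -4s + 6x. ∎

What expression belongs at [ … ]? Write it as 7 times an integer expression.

Pull the common 7 out of every term: -4·7q + 6·7u = 7(-4q + 6u).
-4q + 6u is an integer, which exhibits the divisibility.

7(-4q + 6u)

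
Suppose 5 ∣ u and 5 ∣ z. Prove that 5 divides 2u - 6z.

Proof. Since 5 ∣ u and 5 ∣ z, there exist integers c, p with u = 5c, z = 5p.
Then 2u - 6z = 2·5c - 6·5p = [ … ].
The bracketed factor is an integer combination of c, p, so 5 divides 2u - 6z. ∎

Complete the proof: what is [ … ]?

Pull the common 5 out of every term: 2·5c - 6·5p = 5(2c - 6p).
2c - 6p is an integer, which exhibits the divisibility.

5(2c - 6p)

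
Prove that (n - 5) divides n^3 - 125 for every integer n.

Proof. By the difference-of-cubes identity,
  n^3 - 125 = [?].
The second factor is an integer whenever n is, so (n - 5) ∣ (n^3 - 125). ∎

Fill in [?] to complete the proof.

(n - 5)(n^2 + 5n + 25)

Polynomial division of n^3 - 125 by n - 5 leaves remainder 0 and quotient n^2 + 5n + 25.
Hence n^3 - 125 = (n - 5)(n^2 + 5n + 25).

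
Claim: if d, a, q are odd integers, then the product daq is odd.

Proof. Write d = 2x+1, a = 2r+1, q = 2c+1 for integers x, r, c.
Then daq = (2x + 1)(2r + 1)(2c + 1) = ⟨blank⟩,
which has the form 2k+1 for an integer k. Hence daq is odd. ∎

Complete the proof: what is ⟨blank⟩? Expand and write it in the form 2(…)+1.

2(4crx + 2cr + 2cx + c + 2rx + r + x) + 1

Expanding: (2x + 1)(2r + 1)(2c + 1) = 8crx + 4cr + 4cx + 2c + 4rx + 2r + 2x + 1.
Every term except the constant is even, so this is 2(4crx + 2cr + 2cx + c + 2rx + r + x) + 1,
and 4crx + 2cr + 2cx + c + 2rx + r + x ∈ ℤ gives the required form.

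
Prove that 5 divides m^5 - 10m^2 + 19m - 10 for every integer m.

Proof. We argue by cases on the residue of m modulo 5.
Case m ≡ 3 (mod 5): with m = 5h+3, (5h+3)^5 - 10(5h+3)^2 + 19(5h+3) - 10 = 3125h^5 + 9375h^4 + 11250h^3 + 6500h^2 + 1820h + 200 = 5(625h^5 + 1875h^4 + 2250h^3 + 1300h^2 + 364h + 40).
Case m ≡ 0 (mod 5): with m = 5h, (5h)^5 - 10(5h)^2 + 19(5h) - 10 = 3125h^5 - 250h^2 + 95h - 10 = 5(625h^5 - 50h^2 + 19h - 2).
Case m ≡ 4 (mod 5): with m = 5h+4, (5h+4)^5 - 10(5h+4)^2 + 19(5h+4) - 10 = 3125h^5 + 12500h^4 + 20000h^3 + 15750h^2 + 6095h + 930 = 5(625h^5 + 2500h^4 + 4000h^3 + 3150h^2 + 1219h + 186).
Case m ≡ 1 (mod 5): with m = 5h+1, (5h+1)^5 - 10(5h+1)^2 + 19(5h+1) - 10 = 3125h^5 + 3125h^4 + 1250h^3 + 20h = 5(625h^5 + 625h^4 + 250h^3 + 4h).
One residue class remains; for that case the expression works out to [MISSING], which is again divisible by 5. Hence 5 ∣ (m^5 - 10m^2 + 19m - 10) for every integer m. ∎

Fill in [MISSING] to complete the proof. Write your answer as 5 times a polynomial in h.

Only m ≡ 2 (mod 5) is unaccounted for. Put m = 5h+2:
(5h+2)^5 - 10(5h+2)^2 + 19(5h+2) - 10 expands to 3125h^5 + 6250h^4 + 5000h^3 + 1750h^2 + 295h + 20,
and factoring out 5 leaves 5(625h^5 + 1250h^4 + 1000h^3 + 350h^2 + 59h + 4).

5(625h^5 + 1250h^4 + 1000h^3 + 350h^2 + 59h + 4)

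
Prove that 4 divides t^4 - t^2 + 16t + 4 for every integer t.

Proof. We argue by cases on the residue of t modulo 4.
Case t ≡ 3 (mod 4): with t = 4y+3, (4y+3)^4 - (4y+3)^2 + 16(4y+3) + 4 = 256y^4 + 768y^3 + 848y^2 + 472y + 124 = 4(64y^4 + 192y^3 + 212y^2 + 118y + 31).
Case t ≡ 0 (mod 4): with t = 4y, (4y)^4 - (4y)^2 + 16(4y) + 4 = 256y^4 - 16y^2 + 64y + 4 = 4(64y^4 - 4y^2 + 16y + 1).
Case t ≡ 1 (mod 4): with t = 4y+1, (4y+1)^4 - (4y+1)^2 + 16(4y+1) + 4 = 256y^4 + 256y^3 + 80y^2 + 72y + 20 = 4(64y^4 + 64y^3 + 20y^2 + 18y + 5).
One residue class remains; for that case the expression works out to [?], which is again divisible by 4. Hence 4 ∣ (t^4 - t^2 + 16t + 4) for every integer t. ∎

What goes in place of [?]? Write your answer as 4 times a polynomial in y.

The residues treated are {3, 0, 1}, so the missing case is t ≡ 2 (mod 4); write t = 4y+2.
Then (4y+2)^4 - (4y+2)^2 + 16(4y+2) + 4 = 256y^4 + 512y^3 + 368y^2 + 176y + 48 = 4(64y^4 + 128y^3 + 92y^2 + 44y + 12).

4(64y^4 + 128y^3 + 92y^2 + 44y + 12)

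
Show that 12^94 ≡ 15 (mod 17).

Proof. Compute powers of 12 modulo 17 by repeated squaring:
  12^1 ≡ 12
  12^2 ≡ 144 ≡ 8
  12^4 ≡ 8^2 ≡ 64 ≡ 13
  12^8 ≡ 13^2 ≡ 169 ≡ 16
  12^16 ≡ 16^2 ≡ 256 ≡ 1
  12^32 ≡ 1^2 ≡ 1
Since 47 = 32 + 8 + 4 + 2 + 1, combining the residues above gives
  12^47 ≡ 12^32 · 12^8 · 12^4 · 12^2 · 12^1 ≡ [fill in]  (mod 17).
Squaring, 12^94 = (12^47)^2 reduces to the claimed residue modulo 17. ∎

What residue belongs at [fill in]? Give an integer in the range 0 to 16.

Multiply the listed residues: 1 · 16 · 13 · 8 · 12 = 16 → 208 → 1664 → 19968.
Reducing modulo 17: 19968 = 1174·17 + 10, so 12^47 ≡ 10.

10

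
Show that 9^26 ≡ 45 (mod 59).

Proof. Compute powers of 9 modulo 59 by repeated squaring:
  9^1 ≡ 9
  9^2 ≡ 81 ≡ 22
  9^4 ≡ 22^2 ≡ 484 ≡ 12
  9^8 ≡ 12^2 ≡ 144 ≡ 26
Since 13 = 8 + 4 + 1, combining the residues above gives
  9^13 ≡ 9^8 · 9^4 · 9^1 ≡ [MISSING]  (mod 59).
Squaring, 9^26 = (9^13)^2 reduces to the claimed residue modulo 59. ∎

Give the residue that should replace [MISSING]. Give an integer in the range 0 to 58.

9^8 · 9^4 · 9^1 ≡ 26 · 12 · 9 = 2808.
2808 mod 59 = 35, so 9^13 ≡ 35 (mod 59).

35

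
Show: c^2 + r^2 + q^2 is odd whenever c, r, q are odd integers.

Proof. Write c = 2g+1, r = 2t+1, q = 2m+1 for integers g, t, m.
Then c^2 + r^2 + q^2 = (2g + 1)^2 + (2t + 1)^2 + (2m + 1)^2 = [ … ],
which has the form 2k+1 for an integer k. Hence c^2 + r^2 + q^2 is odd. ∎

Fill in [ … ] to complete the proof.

2(2g^2 + 2g + 2m^2 + 2m + 2t^2 + 2t + 1) + 1

(2g + 1)^2 + (2t + 1)^2 + (2m + 1)^2 = 4g^2 + 4g + 4m^2 + 4m + 4t^2 + 4t + 3
= 2(2g^2 + 2g + 2m^2 + 2m + 2t^2 + 2t + 1) + 1.
Since 2g^2 + 2g + 2m^2 + 2m + 2t^2 + 2t + 1 is an integer, the sum of squares is of the form 2k+1 for an integer k.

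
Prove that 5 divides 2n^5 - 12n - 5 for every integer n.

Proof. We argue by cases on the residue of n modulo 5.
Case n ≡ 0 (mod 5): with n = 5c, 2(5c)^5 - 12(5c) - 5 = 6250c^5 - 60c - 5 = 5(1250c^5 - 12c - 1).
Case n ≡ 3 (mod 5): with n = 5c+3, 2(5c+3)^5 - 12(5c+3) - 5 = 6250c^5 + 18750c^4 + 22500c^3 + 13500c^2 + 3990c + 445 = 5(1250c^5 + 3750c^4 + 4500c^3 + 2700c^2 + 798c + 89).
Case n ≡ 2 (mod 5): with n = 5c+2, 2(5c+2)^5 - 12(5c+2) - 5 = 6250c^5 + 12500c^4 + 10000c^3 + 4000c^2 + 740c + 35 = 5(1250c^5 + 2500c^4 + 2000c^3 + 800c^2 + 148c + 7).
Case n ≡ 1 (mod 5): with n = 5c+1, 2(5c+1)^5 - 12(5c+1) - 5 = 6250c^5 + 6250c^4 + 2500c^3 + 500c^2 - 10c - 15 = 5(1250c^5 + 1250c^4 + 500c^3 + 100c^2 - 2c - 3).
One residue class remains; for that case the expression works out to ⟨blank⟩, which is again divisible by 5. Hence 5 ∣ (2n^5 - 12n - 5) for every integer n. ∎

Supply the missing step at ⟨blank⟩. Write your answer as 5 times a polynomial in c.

5(1250c^5 + 5000c^4 + 8000c^3 + 6400c^2 + 2548c + 399)

Only n ≡ 4 (mod 5) is unaccounted for. Put n = 5c+4:
2(5c+4)^5 - 12(5c+4) - 5 expands to 6250c^5 + 25000c^4 + 40000c^3 + 32000c^2 + 12740c + 1995,
and factoring out 5 leaves 5(1250c^5 + 5000c^4 + 8000c^3 + 6400c^2 + 2548c + 399).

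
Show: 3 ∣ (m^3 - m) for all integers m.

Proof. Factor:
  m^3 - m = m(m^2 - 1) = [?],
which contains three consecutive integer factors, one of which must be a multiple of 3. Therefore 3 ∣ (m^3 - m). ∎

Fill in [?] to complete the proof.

(m - 1)m(m + 1)

m(m^2 - 1) = m(m - 1)(m + 1) = (m - 1)m(m + 1).
These three factors are consecutive integers, so their product is divisible by 3.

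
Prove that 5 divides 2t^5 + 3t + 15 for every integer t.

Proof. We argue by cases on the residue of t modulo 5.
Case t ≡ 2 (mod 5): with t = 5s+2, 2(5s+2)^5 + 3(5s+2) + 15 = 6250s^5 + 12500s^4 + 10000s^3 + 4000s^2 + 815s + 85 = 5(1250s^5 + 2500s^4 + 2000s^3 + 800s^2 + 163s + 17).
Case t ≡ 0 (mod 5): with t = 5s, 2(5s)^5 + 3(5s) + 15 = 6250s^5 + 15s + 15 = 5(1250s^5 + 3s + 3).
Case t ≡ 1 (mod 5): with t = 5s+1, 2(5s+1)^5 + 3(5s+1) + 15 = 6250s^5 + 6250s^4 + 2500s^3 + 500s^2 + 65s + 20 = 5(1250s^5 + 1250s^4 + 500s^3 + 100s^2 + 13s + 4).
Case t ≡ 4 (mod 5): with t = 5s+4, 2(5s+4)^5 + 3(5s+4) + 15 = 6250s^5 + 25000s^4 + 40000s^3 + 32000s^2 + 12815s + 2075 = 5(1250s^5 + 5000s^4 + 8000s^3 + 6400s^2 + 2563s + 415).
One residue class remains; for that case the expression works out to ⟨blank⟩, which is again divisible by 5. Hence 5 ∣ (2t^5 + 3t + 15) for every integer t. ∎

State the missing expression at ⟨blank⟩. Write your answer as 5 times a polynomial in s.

5(1250s^5 + 3750s^4 + 4500s^3 + 2700s^2 + 813s + 102)

Only t ≡ 3 (mod 5) is unaccounted for. Put t = 5s+3:
2(5s+3)^5 + 3(5s+3) + 15 expands to 6250s^5 + 18750s^4 + 22500s^3 + 13500s^2 + 4065s + 510,
and factoring out 5 leaves 5(1250s^5 + 3750s^4 + 4500s^3 + 2700s^2 + 813s + 102).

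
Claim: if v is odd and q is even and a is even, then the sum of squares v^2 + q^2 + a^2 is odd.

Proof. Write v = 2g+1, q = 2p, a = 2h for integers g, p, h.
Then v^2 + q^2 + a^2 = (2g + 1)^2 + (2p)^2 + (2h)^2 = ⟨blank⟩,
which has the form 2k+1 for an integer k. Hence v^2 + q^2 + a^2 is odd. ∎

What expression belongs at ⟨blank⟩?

2(2g^2 + 2g + 2h^2 + 2p^2) + 1

(2g + 1)^2 + (2p)^2 + (2h)^2 = 4g^2 + 4g + 4h^2 + 4p^2 + 1
= 2(2g^2 + 2g + 2h^2 + 2p^2) + 1.
Since 2g^2 + 2g + 2h^2 + 2p^2 is an integer, the sum of squares is of the form 2k+1 for an integer k.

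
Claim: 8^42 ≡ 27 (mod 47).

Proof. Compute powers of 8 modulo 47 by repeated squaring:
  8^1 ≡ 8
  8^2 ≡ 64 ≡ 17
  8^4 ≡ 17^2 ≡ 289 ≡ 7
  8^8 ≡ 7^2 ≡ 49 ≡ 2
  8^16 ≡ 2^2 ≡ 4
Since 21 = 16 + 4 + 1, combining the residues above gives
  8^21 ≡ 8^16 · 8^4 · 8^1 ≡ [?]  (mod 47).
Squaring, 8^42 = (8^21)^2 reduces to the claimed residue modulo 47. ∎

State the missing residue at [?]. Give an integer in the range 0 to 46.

36

Multiply the listed residues: 4 · 7 · 8 = 28 → 224.
Reducing modulo 47: 224 = 4·47 + 36, so 8^21 ≡ 36.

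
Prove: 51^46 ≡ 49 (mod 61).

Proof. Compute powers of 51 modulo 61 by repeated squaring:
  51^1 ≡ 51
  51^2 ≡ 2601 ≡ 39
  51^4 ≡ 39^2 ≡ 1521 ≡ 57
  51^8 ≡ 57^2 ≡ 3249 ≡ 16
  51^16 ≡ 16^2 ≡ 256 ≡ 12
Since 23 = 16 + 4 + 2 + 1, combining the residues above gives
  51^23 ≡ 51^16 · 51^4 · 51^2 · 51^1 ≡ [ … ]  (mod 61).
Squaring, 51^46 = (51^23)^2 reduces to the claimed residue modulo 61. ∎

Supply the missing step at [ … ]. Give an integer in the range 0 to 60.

54

Multiply the listed residues: 12 · 57 · 39 · 51 = 684 → 26676 → 1360476.
Reducing modulo 61: 1360476 = 22302·61 + 54, so 51^23 ≡ 54.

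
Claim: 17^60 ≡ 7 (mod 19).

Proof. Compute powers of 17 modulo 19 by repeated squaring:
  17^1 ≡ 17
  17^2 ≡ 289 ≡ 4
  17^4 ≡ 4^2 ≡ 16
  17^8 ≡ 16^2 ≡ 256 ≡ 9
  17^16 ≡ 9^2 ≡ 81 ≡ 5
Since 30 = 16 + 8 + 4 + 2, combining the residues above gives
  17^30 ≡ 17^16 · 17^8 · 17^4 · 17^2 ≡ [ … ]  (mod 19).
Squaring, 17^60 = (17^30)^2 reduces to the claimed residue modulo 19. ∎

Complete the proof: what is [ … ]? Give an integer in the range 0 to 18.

11

17^16 · 17^8 · 17^4 · 17^2 ≡ 5 · 9 · 16 · 4 = 2880.
2880 mod 19 = 11, so 17^30 ≡ 11 (mod 19).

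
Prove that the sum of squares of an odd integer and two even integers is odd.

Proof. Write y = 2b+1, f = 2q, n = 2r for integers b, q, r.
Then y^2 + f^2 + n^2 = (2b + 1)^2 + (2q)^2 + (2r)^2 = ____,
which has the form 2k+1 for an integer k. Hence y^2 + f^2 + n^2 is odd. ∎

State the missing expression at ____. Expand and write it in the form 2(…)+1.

(2b + 1)^2 + (2q)^2 + (2r)^2 = 4b^2 + 4b + 4q^2 + 4r^2 + 1
= 2(2b^2 + 2b + 2q^2 + 2r^2) + 1.
Since 2b^2 + 2b + 2q^2 + 2r^2 is an integer, the sum of squares is of the form 2k+1 for an integer k.

2(2b^2 + 2b + 2q^2 + 2r^2) + 1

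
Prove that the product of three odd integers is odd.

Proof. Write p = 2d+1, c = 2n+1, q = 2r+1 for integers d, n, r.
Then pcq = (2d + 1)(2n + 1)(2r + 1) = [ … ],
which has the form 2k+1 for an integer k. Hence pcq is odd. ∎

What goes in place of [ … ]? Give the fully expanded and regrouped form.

2(4dnr + 2dn + 2dr + d + 2nr + n + r) + 1

Expanding: (2d + 1)(2n + 1)(2r + 1) = 8dnr + 4dn + 4dr + 2d + 4nr + 2n + 2r + 1.
Every term except the constant is even, so this is 2(4dnr + 2dn + 2dr + d + 2nr + n + r) + 1,
and 4dnr + 2dn + 2dr + d + 2nr + n + r ∈ ℤ gives the required form.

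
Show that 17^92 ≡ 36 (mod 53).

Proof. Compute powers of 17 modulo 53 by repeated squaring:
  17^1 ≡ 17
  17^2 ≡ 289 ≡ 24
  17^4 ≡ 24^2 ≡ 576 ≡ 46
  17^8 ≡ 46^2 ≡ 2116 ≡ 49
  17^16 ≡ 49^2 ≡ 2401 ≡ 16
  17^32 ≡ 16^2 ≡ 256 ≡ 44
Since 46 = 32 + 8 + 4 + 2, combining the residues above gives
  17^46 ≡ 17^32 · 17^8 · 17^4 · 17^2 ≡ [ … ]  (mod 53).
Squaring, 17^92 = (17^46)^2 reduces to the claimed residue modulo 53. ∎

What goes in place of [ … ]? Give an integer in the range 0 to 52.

Multiply the listed residues: 44 · 49 · 46 · 24 = 2156 → 99176 → 2380224.
Reducing modulo 53: 2380224 = 44909·53 + 47, so 17^46 ≡ 47.

47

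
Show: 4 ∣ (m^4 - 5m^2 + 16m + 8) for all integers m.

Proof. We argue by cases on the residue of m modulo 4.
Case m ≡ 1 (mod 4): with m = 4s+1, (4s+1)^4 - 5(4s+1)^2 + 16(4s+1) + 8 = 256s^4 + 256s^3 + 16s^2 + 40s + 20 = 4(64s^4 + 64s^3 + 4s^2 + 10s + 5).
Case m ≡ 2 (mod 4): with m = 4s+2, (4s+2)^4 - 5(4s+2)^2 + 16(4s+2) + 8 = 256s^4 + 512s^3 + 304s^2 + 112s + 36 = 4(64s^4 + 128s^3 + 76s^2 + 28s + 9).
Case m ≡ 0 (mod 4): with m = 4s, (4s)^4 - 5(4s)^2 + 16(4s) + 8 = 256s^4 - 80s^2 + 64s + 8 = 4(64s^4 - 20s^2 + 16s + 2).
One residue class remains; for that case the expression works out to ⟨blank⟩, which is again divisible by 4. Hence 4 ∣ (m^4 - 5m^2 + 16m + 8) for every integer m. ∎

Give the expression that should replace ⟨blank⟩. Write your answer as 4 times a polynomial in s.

4(64s^4 + 192s^3 + 196s^2 + 94s + 23)

The residues treated are {1, 2, 0}, so the missing case is m ≡ 3 (mod 4); write m = 4s+3.
Then (4s+3)^4 - 5(4s+3)^2 + 16(4s+3) + 8 = 256s^4 + 768s^3 + 784s^2 + 376s + 92 = 4(64s^4 + 192s^3 + 196s^2 + 94s + 23).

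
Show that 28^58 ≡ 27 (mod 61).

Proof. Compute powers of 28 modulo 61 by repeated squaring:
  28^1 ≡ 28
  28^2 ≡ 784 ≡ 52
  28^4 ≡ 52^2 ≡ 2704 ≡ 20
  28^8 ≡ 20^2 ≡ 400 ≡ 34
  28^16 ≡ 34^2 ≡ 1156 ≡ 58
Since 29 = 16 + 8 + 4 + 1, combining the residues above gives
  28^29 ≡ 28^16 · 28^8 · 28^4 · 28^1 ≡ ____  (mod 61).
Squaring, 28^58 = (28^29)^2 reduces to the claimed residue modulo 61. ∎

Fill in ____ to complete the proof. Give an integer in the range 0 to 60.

37

28^16 · 28^8 · 28^4 · 28^1 ≡ 58 · 34 · 20 · 28 = 1104320.
1104320 mod 61 = 37, so 28^29 ≡ 37 (mod 61).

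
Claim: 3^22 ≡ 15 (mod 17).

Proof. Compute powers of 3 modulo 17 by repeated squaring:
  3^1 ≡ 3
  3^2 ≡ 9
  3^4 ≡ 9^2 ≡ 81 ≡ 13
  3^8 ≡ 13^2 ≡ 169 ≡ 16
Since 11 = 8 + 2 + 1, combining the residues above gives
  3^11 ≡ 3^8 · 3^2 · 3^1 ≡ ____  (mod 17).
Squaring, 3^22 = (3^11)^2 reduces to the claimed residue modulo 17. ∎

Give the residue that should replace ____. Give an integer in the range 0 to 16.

7

Multiply the listed residues: 16 · 9 · 3 = 144 → 432.
Reducing modulo 17: 432 = 25·17 + 7, so 3^11 ≡ 7.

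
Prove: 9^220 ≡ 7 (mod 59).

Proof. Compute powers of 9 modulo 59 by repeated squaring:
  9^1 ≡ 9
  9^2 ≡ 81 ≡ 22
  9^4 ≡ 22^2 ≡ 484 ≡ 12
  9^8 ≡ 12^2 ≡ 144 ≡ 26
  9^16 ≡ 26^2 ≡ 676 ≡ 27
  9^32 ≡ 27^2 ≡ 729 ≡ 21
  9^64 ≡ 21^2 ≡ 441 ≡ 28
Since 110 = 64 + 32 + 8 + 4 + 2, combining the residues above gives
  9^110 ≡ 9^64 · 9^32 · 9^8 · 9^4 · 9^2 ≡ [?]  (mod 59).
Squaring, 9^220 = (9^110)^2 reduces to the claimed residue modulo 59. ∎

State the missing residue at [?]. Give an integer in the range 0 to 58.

Multiply the listed residues: 28 · 21 · 26 · 12 · 22 = 588 → 15288 → 183456 → 4036032.
Reducing modulo 59: 4036032 = 68407·59 + 19, so 9^110 ≡ 19.

19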